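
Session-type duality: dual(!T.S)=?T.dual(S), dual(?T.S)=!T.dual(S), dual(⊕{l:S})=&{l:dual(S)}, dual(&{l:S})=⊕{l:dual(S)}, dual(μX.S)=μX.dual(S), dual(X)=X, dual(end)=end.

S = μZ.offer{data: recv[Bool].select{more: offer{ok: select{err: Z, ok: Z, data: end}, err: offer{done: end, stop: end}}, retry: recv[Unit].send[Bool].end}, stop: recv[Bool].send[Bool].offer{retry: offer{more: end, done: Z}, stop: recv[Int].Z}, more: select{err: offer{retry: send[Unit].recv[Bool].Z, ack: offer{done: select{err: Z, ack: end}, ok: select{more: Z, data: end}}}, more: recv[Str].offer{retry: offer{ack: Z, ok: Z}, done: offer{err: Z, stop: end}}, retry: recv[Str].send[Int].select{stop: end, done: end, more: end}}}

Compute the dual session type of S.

μZ ↦ μZ  (rec unchanged)
  offer{data,stop,more} ↦ select{data,stop,more}  (offer→select)
    case data:
      recv[Bool] ↦ send[Bool]
        select{more,retry} ↦ offer{more,retry}  (internal→external)
          case more:
            offer{ok,err} ↦ select{ok,err}  (offer→select)
              case ok:
                select{err,ok,data} ↦ offer{err,ok,data}  (internal→external)
                  case err:
                    Z self-dual
                  case ok:
                    Z self-dual
                  case data:
                    end self-dual
              case err:
                offer{done,stop} ↦ select{done,stop}  (offer→select)
                  case done:
                    end self-dual
                  case stop:
                    end self-dual
          case retry:
            recv[Unit] ↦ send[Unit]
              send[Bool] ↦ recv[Bool]
                end self-dual
    case stop:
      recv[Bool] ↦ send[Bool]
        send[Bool] ↦ recv[Bool]
          offer{retry,stop} ↦ select{retry,stop}  (offer→select)
            case retry:
              offer{more,done} ↦ select{more,done}  (offer→select)
                case more:
                  end self-dual
                case done:
                  Z self-dual
            case stop:
              recv[Int] ↦ send[Int]
                Z self-dual
    case more:
      select{err,more,retry} ↦ offer{err,more,retry}  (internal→external)
        case err:
          offer{retry,ack} ↦ select{retry,ack}  (offer→select)
            case retry:
              send[Unit] ↦ recv[Unit]
                recv[Bool] ↦ send[Bool]
                  Z self-dual
            case ack:
              offer{done,ok} ↦ select{done,ok}  (offer→select)
                case done:
                  select{err,ack} ↦ offer{err,ack}  (internal→external)
                    case err:
                      Z self-dual
                    case ack:
                      end self-dual
                case ok:
                  select{more,data} ↦ offer{more,data}  (internal→external)
                    case more:
                      Z self-dual
                    case data:
                      end self-dual
        case more:
          recv[Str] ↦ send[Str]
            offer{retry,done} ↦ select{retry,done}  (offer→select)
              case retry:
                offer{ack,ok} ↦ select{ack,ok}  (offer→select)
                  case ack:
                    Z self-dual
                  case ok:
                    Z self-dual
              case done:
                offer{err,stop} ↦ select{err,stop}  (offer→select)
                  case err:
                    Z self-dual
                  case stop:
                    end self-dual
        case retry:
          recv[Str] ↦ send[Str]
            send[Int] ↦ recv[Int]
              select{stop,done,more} ↦ offer{stop,done,more}  (internal→external)
                case stop:
                  end self-dual
                case done:
                  end self-dual
                case more:
                  end self-dual

μZ.select{data: send[Bool].offer{more: select{ok: offer{err: Z, ok: Z, data: end}, err: select{done: end, stop: end}}, retry: send[Unit].recv[Bool].end}, stop: send[Bool].recv[Bool].select{retry: select{more: end, done: Z}, stop: send[Int].Z}, more: offer{err: select{retry: recv[Unit].send[Bool].Z, ack: select{done: offer{err: Z, ack: end}, ok: offer{more: Z, data: end}}}, more: send[Str].select{retry: select{ack: Z, ok: Z}, done: select{err: Z, stop: end}}, retry: send[Str].recv[Int].offer{stop: end, done: end, more: end}}}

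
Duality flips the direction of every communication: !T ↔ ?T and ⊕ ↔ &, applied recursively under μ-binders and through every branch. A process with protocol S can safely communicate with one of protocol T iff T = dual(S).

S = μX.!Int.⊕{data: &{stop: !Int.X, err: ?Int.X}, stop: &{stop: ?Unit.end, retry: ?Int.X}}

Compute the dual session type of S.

μX ↦ μX  (rec unchanged)
  !Int ↦ ?Int
    ⊕{data,stop} ↦ &{data,stop}  (select→offer)
      case data:
        &{stop,err} ↦ ⊕{stop,err}  (external→internal)
          case stop:
            !Int ↦ ?Int
              X self-dual
          case err:
            ?Int ↦ !Int
              X self-dual
      case stop:
        &{stop,retry} ↦ ⊕{stop,retry}  (external→internal)
          case stop:
            ?Unit ↦ !Unit
              end self-dual
          case retry:
            ?Int ↦ !Int
              X self-dual

μX.?Int.&{data: ⊕{stop: ?Int.X, err: !Int.X}, stop: ⊕{stop: !Unit.end, retry: !Int.X}}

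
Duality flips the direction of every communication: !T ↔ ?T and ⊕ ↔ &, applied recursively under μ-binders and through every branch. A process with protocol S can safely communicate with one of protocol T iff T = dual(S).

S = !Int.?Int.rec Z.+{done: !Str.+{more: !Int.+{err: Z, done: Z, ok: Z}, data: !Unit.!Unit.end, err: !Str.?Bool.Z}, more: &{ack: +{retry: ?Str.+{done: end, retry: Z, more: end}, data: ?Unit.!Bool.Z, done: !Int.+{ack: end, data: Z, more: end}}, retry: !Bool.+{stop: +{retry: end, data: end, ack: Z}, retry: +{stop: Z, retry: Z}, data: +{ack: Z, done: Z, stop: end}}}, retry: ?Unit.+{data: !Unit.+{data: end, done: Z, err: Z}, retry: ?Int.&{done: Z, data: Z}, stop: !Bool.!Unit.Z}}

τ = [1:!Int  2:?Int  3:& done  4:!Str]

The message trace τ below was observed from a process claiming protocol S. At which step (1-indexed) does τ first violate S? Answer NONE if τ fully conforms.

step 1: !Int  match  residual = ?Int.rec Z.…
step 2: ?Int  match  residual = rec Z.…
step 3: got & done, protocol expects + done or + more or + retry  ✗

3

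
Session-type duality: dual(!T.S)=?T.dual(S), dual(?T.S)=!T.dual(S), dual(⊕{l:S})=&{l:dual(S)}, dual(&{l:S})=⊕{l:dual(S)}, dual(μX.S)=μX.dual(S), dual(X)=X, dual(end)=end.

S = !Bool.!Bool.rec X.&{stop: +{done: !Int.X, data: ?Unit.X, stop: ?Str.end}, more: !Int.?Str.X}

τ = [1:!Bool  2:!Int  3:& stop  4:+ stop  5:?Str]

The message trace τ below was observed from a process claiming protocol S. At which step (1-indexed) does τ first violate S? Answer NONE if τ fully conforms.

[1] !Bool  ok  residual = !Bool.rec X.…
[2] got !Int, protocol expects !Bool  ✗

2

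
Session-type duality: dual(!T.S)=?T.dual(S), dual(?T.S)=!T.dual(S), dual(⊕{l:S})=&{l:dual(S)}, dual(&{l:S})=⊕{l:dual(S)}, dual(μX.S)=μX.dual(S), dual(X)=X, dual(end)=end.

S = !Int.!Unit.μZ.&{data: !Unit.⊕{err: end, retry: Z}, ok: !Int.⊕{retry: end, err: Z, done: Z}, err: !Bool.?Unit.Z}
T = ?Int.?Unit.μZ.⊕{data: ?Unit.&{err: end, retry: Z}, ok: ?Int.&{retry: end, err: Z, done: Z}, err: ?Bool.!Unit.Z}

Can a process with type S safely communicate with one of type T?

YES

!Int ‖ ?Int  ok
  !Unit ‖ ?Unit  ok
    μZ ‖ μZ  ok (binder kept)
      &{data,ok,err} ‖ ⊕{data,ok,err}  ok same labels
        [data]
          !Unit ‖ ?Unit  ok
            ⊕{err,retry} ‖ &{err,retry}  ok same labels
              [err]
                end ‖ end  ok
              [retry]
                Z ‖ Z  ok
        [ok]
          !Int ‖ ?Int  ok
            ⊕{retry,err,done} ‖ &{retry,err,done}  ok same labels
              [retry]
                end ‖ end  ok
              [err]
                Z ‖ Z  ok
              [done]
                Z ‖ Z  ok
        [err]
          !Bool ‖ ?Bool  ok
            ?Unit ‖ !Unit  ok
              Z ‖ Z  ok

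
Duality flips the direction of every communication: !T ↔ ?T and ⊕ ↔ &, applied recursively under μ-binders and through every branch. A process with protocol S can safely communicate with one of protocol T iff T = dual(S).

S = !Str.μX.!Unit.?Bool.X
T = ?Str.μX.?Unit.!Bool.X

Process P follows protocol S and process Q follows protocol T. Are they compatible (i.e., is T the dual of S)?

!Str vs ?Str  match
  μX vs μX  match (rec unchanged)
    !Unit vs ?Unit  match
      ?Bool vs !Bool  match
        X vs X  match

YES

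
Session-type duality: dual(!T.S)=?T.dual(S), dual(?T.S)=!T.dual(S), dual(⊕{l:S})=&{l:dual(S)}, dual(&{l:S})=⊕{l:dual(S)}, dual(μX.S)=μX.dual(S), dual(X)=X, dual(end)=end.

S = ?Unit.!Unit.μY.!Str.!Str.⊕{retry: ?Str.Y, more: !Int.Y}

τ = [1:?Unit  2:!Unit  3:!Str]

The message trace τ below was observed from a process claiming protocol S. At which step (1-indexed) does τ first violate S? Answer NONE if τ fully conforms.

step 1: ?Unit  match  residual = !Unit.μY.…
step 2: !Unit  match  residual = μY.…
step 3: !Str  match  residual = !Str.⊕{retry: ?Str.μY.…, more: !Int.μY.…}
τ conforms to S (length 3)

NONE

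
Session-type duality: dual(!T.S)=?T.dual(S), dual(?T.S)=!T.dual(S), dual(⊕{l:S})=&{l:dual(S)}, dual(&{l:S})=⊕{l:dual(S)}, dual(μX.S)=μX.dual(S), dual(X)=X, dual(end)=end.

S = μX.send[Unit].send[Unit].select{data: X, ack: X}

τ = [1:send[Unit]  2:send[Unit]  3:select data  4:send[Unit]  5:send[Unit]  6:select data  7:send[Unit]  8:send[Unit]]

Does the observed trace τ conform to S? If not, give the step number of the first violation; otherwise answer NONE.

[1] send[Unit]  match  cont: send[Unit].select{data: μX.…, ack: μX.…}
[2] send[Unit]  match  cont: select{data: μX.…, ack: μX.…}
[3] select data  match  cont: μX.…
[4] send[Unit]  match  cont: send[Unit].select{data: μX.…, ack: μX.…}
[5] send[Unit]  match  cont: select{data: μX.…, ack: μX.…}
[6] select data  match  cont: μX.…
[7] send[Unit]  match  cont: send[Unit].select{data: μX.…, ack: μX.…}
[8] send[Unit]  match  cont: select{data: μX.…, ack: μX.…}
all 8 steps conform

NONE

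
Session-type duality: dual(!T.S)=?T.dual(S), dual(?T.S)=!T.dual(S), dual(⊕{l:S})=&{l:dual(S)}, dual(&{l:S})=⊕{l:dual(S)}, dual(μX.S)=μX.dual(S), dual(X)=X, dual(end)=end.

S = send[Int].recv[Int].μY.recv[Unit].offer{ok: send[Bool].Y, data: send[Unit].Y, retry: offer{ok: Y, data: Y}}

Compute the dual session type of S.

send[Int] = recv[Int]
  recv[Int] = send[Int]
    μY = μY  (rec unchanged)
      recv[Unit] = send[Unit]
        offer{ok,data,retry} = select{ok,data,retry}  (&→⊕)
          [ok]
            send[Bool] = recv[Bool]
              dual(Y) = Y
          [data]
            send[Unit] = recv[Unit]
              dual(Y) = Y
          [retry]
            offer{ok,data} = select{ok,data}  (&→⊕)
              [ok]
                dual(Y) = Y
              [data]
                dual(Y) = Y

recv[Int].send[Int].μY.send[Unit].select{ok: recv[Bool].Y, data: recv[Unit].Y, retry: select{ok: Y, data: Y}}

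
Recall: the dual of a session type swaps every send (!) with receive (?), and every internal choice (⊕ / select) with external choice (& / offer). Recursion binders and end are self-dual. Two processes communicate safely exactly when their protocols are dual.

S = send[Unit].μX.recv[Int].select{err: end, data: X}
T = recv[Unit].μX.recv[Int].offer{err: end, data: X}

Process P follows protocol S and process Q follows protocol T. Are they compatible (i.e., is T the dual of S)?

send[Unit] ‖ recv[Unit]  match
  μX ‖ μX  match (binder kept)
    recv[Int] ‖ recv[Int]  ✗ same direction on both sides — not dual

NO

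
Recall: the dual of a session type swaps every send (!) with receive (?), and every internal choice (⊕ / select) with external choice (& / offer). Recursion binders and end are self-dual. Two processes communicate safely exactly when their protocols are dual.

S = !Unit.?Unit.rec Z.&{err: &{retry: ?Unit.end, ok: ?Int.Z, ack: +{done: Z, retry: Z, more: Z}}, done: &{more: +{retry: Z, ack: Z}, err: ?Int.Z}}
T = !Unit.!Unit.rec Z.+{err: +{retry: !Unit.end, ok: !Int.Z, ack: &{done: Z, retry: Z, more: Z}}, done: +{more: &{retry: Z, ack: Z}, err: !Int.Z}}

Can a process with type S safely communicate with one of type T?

NO

!Unit ‖ !Unit  ✗ same direction on both sides — not dual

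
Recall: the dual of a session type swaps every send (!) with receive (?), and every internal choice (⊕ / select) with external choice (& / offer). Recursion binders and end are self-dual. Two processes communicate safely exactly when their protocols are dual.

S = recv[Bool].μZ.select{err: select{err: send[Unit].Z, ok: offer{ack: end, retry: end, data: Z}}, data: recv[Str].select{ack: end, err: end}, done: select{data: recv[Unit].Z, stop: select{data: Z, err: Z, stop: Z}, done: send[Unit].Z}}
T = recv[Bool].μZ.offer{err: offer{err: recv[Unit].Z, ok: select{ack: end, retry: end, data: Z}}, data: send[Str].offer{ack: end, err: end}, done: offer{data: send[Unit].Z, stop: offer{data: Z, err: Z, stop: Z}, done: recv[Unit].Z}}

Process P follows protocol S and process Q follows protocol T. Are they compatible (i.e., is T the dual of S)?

NO

recv[Bool] ‖ recv[Bool]  ✗ same direction on both sides — not dual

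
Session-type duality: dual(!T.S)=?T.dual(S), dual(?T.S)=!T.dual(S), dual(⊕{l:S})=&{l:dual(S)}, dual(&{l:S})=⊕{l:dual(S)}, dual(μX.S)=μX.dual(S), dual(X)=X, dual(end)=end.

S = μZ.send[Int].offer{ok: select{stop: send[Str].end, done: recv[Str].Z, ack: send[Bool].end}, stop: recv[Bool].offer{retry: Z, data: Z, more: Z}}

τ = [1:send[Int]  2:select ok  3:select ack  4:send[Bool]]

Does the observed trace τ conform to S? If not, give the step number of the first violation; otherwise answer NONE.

2

step 1: send[Int]  ok  cont: offer{ok: select{stop: send[Str].end, done: recv[Str].μZ.…, ack: send[Bool].end}, stop: recv[Bool].offer{retry: μZ.…, data: μZ.…, more: μZ.…}}
step 2: got select ok, protocol expects offer ok or offer stop  ✗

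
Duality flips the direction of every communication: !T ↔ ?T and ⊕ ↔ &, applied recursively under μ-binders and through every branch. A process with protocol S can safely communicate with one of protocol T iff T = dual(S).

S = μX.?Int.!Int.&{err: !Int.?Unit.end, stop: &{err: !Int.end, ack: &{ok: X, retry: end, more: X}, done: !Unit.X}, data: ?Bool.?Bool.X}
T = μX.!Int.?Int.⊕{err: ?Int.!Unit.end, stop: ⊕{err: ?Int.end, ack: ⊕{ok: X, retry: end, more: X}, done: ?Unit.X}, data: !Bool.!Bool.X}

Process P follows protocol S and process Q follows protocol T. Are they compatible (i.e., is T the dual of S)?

YES

μX ‖ μX  match (binder kept)
  ?Int ‖ !Int  match
    !Int ‖ ?Int  match
      &{err,stop,data} ‖ ⊕{err,stop,data}  match same labels
        case err:
          !Int ‖ ?Int  match
            ?Unit ‖ !Unit  match
              end ‖ end  match
        case stop:
          &{err,ack,done} ‖ ⊕{err,ack,done}  match same labels
            case err:
              !Int ‖ ?Int  match
                end ‖ end  match
            case ack:
              &{ok,retry,more} ‖ ⊕{ok,retry,more}  match same labels
                case ok:
                  X ‖ X  match
                case retry:
                  end ‖ end  match
                case more:
                  X ‖ X  match
            case done:
              !Unit ‖ ?Unit  match
                X ‖ X  match
        case data:
          ?Bool ‖ !Bool  match
            ?Bool ‖ !Bool  match
              X ‖ X  match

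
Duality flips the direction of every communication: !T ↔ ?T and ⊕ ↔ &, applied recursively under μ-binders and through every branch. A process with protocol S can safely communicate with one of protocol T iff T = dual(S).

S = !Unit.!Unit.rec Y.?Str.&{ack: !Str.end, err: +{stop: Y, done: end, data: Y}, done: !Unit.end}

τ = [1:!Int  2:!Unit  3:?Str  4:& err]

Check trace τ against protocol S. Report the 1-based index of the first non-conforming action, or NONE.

1

step 1: got !Int, protocol expects !Unit  ✗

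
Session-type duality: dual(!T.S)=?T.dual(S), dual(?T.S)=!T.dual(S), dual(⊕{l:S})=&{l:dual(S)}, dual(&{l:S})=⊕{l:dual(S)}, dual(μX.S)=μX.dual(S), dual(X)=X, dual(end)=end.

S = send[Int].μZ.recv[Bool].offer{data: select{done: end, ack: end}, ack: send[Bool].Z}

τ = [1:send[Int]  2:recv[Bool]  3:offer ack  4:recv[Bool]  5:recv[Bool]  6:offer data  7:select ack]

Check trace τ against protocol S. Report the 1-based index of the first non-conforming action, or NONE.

step 1: send[Int]  ok  now at μZ.…
step 2: recv[Bool]  ok  now at offer{data: select{done: end, ack: end}, ack: send[Bool].μZ.…}
step 3: offer ack  ok  now at send[Bool].μZ.…
step 4: got recv[Bool], protocol expects send[Bool]  ✗

4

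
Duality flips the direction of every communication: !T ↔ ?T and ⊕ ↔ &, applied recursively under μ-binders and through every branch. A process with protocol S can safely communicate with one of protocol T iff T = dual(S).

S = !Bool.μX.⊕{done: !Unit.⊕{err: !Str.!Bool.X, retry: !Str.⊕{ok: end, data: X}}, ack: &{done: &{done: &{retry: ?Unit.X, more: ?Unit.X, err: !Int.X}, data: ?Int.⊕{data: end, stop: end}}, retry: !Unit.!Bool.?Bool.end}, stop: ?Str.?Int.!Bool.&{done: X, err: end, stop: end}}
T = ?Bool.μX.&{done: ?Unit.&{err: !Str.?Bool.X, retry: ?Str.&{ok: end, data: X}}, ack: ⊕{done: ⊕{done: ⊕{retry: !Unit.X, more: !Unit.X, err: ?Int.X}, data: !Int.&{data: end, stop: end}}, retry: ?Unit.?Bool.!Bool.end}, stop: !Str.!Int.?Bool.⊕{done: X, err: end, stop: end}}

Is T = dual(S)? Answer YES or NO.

NO

!Bool | ?Bool  ✓
  μX | μX  ✓ (binder kept)
    ⊕{done,ack,stop} | &{done,ack,stop}  ✓ label sets agree
      [done]
        !Unit | ?Unit  ✓
          ⊕{err,retry} | &{err,retry}  ✓ label sets agree
            [err]
              !Str | !Str  ✗ same direction on both sides — not dual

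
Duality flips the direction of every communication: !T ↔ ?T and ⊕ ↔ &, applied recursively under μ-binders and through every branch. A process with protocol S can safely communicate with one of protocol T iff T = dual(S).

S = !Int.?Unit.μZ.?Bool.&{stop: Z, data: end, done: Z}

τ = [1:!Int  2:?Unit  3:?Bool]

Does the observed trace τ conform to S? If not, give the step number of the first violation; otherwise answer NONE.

NONE

step 1: !Int  ✓  now at ?Unit.μZ.…
step 2: ?Unit  ✓  now at μZ.…
step 3: ?Bool  ✓  now at &{stop: μZ.…, data: end, done: μZ.…}
all 3 steps conform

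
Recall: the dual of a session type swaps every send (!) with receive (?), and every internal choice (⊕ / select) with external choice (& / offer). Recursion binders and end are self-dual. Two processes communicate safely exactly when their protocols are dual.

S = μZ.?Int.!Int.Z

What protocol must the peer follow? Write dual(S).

μZ → μZ  (rec unchanged)
  ?Int → !Int
    !Int → ?Int
      dual(Z) = Z

μZ.!Int.?Int.Z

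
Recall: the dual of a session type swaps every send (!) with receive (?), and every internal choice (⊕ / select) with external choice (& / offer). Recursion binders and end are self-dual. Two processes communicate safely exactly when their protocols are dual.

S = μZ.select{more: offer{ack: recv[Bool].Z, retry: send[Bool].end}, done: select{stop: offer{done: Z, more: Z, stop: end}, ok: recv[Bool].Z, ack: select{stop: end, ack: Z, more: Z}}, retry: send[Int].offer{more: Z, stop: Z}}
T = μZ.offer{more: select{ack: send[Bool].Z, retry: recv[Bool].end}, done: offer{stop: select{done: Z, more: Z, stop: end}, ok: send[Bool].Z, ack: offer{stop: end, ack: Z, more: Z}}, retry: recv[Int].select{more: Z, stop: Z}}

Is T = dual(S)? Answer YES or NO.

YES

μZ vs μZ  ✓ (μ self-dual)
  select{more,done,retry} vs offer{more,done,retry}  ✓ label sets agree
    [more]
      offer{ack,retry} vs select{ack,retry}  ✓ label sets agree
        [ack]
          recv[Bool] vs send[Bool]  ✓
            Z vs Z  ✓
        [retry]
          send[Bool] vs recv[Bool]  ✓
            end vs end  ✓
    [done]
      select{stop,ok,ack} vs offer{stop,ok,ack}  ✓ label sets agree
        [stop]
          offer{done,more,stop} vs select{done,more,stop}  ✓ label sets agree
            [done]
              Z vs Z  ✓
            [more]
              Z vs Z  ✓
            [stop]
              end vs end  ✓
        [ok]
          recv[Bool] vs send[Bool]  ✓
            Z vs Z  ✓
        [ack]
          select{stop,ack,more} vs offer{stop,ack,more}  ✓ label sets agree
            [stop]
              end vs end  ✓
            [ack]
              Z vs Z  ✓
            [more]
              Z vs Z  ✓
    [retry]
      send[Int] vs recv[Int]  ✓
        offer{more,stop} vs select{more,stop}  ✓ label sets agree
          [more]
            Z vs Z  ✓
          [stop]
            Z vs Z  ✓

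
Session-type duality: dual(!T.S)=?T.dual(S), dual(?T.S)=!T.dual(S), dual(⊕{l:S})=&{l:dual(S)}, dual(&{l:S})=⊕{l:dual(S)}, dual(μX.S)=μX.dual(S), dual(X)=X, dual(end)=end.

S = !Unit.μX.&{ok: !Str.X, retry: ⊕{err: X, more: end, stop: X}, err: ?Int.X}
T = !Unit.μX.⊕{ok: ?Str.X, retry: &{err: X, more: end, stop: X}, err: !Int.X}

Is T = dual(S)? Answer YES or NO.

!Unit ‖ !Unit  ✗ same direction on both sides — not dual

NO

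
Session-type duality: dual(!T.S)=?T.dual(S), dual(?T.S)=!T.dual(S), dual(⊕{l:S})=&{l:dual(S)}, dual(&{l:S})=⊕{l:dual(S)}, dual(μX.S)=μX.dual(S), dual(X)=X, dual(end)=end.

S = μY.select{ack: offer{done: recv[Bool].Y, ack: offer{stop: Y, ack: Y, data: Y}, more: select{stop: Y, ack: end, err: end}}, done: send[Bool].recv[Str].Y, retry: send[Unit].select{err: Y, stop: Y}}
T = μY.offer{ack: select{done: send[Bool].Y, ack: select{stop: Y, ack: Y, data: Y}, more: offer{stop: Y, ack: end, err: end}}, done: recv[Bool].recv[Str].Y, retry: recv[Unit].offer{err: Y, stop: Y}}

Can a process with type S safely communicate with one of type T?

NO

μY vs μY  ✓ (binder kept)
  select{ack,done,retry} vs offer{ack,done,retry}  ✓ same labels
    case ack:
      offer{done,ack,more} vs select{done,ack,more}  ✓ same labels
        case done:
          recv[Bool] vs send[Bool]  ✓
            Y vs Y  ✓
        case ack:
          offer{stop,ack,data} vs select{stop,ack,data}  ✓ same labels
            case stop:
              Y vs Y  ✓
            case ack:
              Y vs Y  ✓
            case data:
              Y vs Y  ✓
        case more:
          select{stop,ack,err} vs offer{stop,ack,err}  ✓ same labels
            case stop:
              Y vs Y  ✓
            case ack:
              end vs end  ✓
            case err:
              end vs end  ✓
    case done:
      send[Bool] vs recv[Bool]  ✓
        recv[Str] vs recv[Str]  ✗ same direction on both sides — not dual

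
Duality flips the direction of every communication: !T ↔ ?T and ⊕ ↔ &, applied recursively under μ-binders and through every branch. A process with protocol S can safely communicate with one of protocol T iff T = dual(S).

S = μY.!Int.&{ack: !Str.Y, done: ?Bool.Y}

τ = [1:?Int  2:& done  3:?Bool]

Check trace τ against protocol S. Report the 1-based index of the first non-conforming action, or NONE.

1

step 1: got ?Int, protocol expects !Int  ✗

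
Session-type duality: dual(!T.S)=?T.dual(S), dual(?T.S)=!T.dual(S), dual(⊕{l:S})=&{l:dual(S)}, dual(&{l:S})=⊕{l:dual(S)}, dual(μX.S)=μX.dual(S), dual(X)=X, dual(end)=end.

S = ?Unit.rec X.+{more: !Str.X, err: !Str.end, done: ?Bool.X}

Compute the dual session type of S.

?Unit ↦ !Unit
  rec X ↦ rec X  (μ self-dual)
    +{more,err,done} ↦ &{more,err,done}  (internal→external)
      case more:
        !Str ↦ ?Str
          X self-dual
      case err:
        !Str ↦ ?Str
          end self-dual
      case done:
        ?Bool ↦ !Bool
          X self-dual

!Unit.rec X.&{more: ?Str.X, err: ?Str.end, done: !Bool.X}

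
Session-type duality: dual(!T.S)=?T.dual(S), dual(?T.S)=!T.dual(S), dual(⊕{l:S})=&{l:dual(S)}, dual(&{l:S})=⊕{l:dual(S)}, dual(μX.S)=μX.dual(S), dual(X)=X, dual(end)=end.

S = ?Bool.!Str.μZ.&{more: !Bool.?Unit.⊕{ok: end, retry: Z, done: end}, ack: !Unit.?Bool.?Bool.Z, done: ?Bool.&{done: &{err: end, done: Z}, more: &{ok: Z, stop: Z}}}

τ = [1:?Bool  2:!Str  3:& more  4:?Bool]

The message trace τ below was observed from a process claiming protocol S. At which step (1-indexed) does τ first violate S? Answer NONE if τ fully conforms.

4

@1 ?Bool  ✓  state: !Str.μZ.…
@2 !Str  ✓  state: μZ.…
@3 & more  ✓  state: !Bool.?Unit.⊕{ok: end, retry: μZ.…, done: end}
@4 got ?Bool, protocol expects !Bool  ✗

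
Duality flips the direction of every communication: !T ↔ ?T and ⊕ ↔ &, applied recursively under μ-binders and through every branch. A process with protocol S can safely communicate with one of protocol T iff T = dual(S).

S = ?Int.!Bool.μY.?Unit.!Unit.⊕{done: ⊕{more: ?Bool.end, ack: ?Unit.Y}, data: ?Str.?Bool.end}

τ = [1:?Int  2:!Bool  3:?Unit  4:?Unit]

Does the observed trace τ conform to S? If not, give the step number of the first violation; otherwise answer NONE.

step 1: ?Int  ok  now at !Bool.μY.…
step 2: !Bool  ok  now at μY.…
step 3: ?Unit  ok  now at !Unit.⊕{done: ⊕{more: ?Bool.end, ack: ?Unit.μY.…}, data: ?Str.?Bool.end}
step 4: got ?Unit, protocol expects !Unit  ✗

4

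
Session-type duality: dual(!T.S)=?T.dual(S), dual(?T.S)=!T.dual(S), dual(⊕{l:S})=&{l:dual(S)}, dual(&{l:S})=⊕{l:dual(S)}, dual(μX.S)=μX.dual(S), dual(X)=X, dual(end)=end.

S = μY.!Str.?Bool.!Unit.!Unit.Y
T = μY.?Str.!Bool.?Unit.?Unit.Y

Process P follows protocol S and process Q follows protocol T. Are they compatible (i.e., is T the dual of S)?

YES

μY | μY  match (binder kept)
  !Str | ?Str  match
    ?Bool | !Bool  match
      !Unit | ?Unit  match
        !Unit | ?Unit  match
          Y | Y  match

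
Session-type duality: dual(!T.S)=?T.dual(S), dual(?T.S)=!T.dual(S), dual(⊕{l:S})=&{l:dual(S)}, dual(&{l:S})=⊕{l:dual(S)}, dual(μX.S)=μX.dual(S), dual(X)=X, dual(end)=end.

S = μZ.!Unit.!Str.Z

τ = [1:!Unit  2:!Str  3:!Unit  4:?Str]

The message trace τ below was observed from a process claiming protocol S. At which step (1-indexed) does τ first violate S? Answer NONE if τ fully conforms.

[1] !Unit  ok  residual = !Str.μZ.…
[2] !Str  ok  residual = μZ.…
[3] !Unit  ok  residual = !Str.μZ.…
[4] got ?Str, protocol expects !Str  ✗

4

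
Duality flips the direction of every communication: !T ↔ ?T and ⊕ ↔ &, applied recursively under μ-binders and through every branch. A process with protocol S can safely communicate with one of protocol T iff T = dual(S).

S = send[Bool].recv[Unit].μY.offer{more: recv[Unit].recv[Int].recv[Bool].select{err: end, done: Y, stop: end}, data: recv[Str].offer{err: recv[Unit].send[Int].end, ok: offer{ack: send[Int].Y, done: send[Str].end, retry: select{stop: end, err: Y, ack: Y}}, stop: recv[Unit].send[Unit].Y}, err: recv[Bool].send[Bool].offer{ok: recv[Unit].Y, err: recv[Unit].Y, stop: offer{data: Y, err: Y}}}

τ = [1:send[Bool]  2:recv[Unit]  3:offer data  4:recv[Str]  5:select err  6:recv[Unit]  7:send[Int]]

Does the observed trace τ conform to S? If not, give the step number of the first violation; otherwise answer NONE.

5

[1] send[Bool]  ✓  now at recv[Unit].μY.…
[2] recv[Unit]  ✓  now at μY.…
[3] offer data  ✓  now at recv[Str].offer{err: recv[Unit].send[Int].end, ok: offer{ack: send[Int].μY.…, done: send[Str].end, retry: select{stop: end, err: μY.…, ack: μY.…}}, stop: recv[Unit].send[Unit].μY.…}
[4] recv[Str]  ✓  now at offer{err: recv[Unit].send[Int].end, ok: offer{ack: send[Int].μY.…, done: send[Str].end, retry: select{stop: end, err: μY.…, ack: μY.…}}, stop: recv[Unit].send[Unit].μY.…}
[5] got select err, protocol expects offer err or offer ok or offer stop  ✗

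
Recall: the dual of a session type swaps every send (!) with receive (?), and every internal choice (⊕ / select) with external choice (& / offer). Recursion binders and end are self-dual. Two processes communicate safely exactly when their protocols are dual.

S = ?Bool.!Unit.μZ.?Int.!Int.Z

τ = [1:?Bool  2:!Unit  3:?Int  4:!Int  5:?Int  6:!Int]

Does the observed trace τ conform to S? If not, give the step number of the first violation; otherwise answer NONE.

[1] ?Bool  ok  cont: !Unit.μZ.…
[2] !Unit  ok  cont: μZ.…
[3] ?Int  ok  cont: !Int.μZ.…
[4] !Int  ok  cont: μZ.…
[5] ?Int  ok  cont: !Int.μZ.…
[6] !Int  ok  cont: μZ.…
τ conforms to S (length 6)

NONE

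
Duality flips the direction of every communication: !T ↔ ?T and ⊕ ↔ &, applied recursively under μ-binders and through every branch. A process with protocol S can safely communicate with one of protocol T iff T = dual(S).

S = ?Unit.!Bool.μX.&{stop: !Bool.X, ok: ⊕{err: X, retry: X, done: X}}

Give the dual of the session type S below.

!Unit.?Bool.μX.⊕{stop: ?Bool.X, ok: &{err: X, retry: X, done: X}}

?Unit = !Unit
  !Bool = ?Bool
    μX = μX  (rec unchanged)
      &{stop,ok} = ⊕{stop,ok}  (offer→select)
        case stop:
          !Bool = ?Bool
            dual(X) = X
        case ok:
          ⊕{err,retry,done} = &{err,retry,done}  (select→offer)
            case err:
              dual(X) = X
            case retry:
              dual(X) = X
            case done:
              dual(X) = X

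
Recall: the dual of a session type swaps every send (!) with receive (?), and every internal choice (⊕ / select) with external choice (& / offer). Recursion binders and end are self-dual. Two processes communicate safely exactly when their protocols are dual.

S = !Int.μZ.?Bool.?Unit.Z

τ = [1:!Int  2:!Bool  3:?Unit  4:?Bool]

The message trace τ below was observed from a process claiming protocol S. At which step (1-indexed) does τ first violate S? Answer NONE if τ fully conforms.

[1] !Int  ✓  cont: μZ.…
[2] got !Bool, protocol expects ?Bool  ✗

2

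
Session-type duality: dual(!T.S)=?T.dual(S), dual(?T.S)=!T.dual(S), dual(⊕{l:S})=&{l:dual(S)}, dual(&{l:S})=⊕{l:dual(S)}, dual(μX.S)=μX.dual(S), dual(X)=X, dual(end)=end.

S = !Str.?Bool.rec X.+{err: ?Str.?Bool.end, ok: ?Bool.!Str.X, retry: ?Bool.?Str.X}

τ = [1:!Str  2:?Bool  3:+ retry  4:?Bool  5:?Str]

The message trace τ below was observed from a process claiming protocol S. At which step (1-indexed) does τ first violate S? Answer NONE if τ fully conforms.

NONE

[1] !Str  ✓  residual = ?Bool.rec X.…
[2] ?Bool  ✓  residual = rec X.…
[3] + retry  ✓  residual = ?Bool.?Str.rec X.…
[4] ?Bool  ✓  residual = ?Str.rec X.…
[5] ?Str  ✓  residual = rec X.…
trace exhausted — no violation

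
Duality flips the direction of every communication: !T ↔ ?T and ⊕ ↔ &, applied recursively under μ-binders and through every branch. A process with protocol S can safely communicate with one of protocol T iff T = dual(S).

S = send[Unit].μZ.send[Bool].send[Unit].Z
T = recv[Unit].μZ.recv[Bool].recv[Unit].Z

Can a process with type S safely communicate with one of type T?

send[Unit] vs recv[Unit]  ✓
  μZ vs μZ  ✓ (binder kept)
    send[Bool] vs recv[Bool]  ✓
      send[Unit] vs recv[Unit]  ✓
        Z vs Z  ✓

YES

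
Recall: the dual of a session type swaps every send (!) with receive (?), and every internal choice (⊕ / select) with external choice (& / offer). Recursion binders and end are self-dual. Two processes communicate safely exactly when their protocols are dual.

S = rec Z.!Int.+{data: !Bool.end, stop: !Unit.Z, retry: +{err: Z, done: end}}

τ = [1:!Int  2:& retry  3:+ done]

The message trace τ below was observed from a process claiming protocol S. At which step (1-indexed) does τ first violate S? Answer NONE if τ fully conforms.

2

step 1: !Int  ✓  cont: +{data: !Bool.end, stop: !Unit.rec Z.…, retry: +{err: rec Z.…, done: end}}
step 2: got & retry, protocol expects + data or + stop or + retry  ✗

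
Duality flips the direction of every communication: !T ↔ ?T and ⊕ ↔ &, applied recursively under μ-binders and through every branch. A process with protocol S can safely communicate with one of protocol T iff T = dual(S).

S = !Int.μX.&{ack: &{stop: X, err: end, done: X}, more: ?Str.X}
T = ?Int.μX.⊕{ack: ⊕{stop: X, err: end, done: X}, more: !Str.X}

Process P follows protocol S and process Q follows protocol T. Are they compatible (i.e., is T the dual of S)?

!Int vs ?Int  ✓
  μX vs μX  ✓ (rec unchanged)
    &{ack,more} vs ⊕{ack,more}  ✓ same labels
      • ack:
        &{stop,err,done} vs ⊕{stop,err,done}  ✓ same labels
          • stop:
            X vs X  ✓
          • err:
            end vs end  ✓
          • done:
            X vs X  ✓
      • more:
        ?Str vs !Str  ✓
          X vs X  ✓

YES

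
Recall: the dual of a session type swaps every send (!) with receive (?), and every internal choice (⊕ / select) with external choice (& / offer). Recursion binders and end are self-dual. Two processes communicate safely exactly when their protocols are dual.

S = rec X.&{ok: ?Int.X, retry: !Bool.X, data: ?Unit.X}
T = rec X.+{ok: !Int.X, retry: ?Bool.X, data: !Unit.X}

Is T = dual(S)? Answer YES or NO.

YES

rec X ‖ rec X  ✓ (μ self-dual)
  &{ok,retry,data} ‖ +{ok,retry,data}  ✓ labels match
    • ok:
      ?Int ‖ !Int  ✓
        X ‖ X  ✓
    • retry:
      !Bool ‖ ?Bool  ✓
        X ‖ X  ✓
    • data:
      ?Unit ‖ !Unit  ✓
        X ‖ X  ✓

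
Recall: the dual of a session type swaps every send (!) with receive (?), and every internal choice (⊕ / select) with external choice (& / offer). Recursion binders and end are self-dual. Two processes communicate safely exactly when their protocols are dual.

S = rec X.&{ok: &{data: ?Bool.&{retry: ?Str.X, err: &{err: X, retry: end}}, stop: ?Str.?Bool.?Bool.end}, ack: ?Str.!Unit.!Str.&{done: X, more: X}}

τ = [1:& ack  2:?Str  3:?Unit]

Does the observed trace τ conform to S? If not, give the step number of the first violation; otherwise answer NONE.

@1 & ack  ✓  state: ?Str.!Unit.!Str.&{done: rec X.…, more: rec X.…}
@2 ?Str  ✓  state: !Unit.!Str.&{done: rec X.…, more: rec X.…}
@3 got ?Unit, protocol expects !Unit  ✗

3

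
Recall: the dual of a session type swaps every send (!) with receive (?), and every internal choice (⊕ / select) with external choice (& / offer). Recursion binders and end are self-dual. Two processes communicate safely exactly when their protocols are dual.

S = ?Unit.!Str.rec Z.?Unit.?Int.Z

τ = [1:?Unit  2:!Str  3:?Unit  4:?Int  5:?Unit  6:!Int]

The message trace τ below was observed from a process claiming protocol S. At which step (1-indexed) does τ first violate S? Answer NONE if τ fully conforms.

step 1: ?Unit  ok  residual = !Str.rec Z.…
step 2: !Str  ok  residual = rec Z.…
step 3: ?Unit  ok  residual = ?Int.rec Z.…
step 4: ?Int  ok  residual = rec Z.…
step 5: ?Unit  ok  residual = ?Int.rec Z.…
step 6: got !Int, protocol expects ?Int  ✗

6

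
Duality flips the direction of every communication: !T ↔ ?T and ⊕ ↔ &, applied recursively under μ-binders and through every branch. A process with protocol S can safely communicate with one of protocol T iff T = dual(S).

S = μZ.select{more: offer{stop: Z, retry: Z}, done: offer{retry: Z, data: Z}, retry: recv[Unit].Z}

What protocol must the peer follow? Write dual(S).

μZ = μZ  (μ self-dual)
  select{more,done,retry} = offer{more,done,retry}  (internal→external)
    case more:
      offer{stop,retry} = select{stop,retry}  (offer→select)
        case stop:
          Z ↦ Z
        case retry:
          Z ↦ Z
    case done:
      offer{retry,data} = select{retry,data}  (offer→select)
        case retry:
          Z ↦ Z
        case data:
          Z ↦ Z
    case retry:
      recv[Unit] = send[Unit]
        Z ↦ Z

μZ.offer{more: select{stop: Z, retry: Z}, done: select{retry: Z, data: Z}, retry: send[Unit].Z}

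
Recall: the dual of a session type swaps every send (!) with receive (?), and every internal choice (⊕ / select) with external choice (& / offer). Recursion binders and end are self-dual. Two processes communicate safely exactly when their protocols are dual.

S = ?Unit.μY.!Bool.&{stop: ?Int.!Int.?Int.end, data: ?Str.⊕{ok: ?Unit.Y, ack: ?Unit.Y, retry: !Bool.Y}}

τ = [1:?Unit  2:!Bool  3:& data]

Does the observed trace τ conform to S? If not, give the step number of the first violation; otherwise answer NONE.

@1 ?Unit  match  cont: μY.…
@2 !Bool  match  cont: &{stop: ?Int.!Int.?Int.end, data: ?Str.⊕{ok: ?Unit.μY.…, ack: ?Unit.μY.…, retry: !Bool.μY.…}}
@3 & data  match  cont: ?Str.⊕{ok: ?Unit.μY.…, ack: ?Unit.μY.…, retry: !Bool.μY.…}
τ conforms to S (length 3)

NONE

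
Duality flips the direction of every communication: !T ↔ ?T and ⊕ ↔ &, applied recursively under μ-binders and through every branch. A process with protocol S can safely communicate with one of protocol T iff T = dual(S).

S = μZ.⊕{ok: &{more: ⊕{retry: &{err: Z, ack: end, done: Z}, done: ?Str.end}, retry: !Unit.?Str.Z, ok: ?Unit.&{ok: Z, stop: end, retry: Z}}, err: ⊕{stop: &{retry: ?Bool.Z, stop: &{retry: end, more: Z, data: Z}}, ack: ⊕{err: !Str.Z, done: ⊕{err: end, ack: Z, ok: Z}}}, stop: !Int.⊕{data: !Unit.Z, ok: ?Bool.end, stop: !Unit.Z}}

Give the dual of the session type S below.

μZ ↦ μZ  (binder kept)
  ⊕{ok,err,stop} ↦ &{ok,err,stop}  (⊕→&)
    case ok:
      &{more,retry,ok} ↦ ⊕{more,retry,ok}  (&→⊕)
        case more:
          ⊕{retry,done} ↦ &{retry,done}  (⊕→&)
            case retry:
              &{err,ack,done} ↦ ⊕{err,ack,done}  (&→⊕)
                case err:
                  Z self-dual
                case ack:
                  end self-dual
                case done:
                  Z self-dual
            case done:
              ?Str ↦ !Str
                end self-dual
        case retry:
          !Unit ↦ ?Unit
            ?Str ↦ !Str
              Z self-dual
        case ok:
          ?Unit ↦ !Unit
            &{ok,stop,retry} ↦ ⊕{ok,stop,retry}  (&→⊕)
              case ok:
                Z self-dual
              case stop:
                end self-dual
              case retry:
                Z self-dual
    case err:
      ⊕{stop,ack} ↦ &{stop,ack}  (⊕→&)
        case stop:
          &{retry,stop} ↦ ⊕{retry,stop}  (&→⊕)
            case retry:
              ?Bool ↦ !Bool
                Z self-dual
            case stop:
              &{retry,more,data} ↦ ⊕{retry,more,data}  (&→⊕)
                case retry:
                  end self-dual
                case more:
                  Z self-dual
                case data:
                  Z self-dual
        case ack:
          ⊕{err,done} ↦ &{err,done}  (⊕→&)
            case err:
              !Str ↦ ?Str
                Z self-dual
            case done:
              ⊕{err,ack,ok} ↦ &{err,ack,ok}  (⊕→&)
                case err:
                  end self-dual
                case ack:
                  Z self-dual
                case ok:
                  Z self-dual
    case stop:
      !Int ↦ ?Int
        ⊕{data,ok,stop} ↦ &{data,ok,stop}  (⊕→&)
          case data:
            !Unit ↦ ?Unit
              Z self-dual
          case ok:
            ?Bool ↦ !Bool
              end self-dual
          case stop:
            !Unit ↦ ?Unit
              Z self-dual

μZ.&{ok: ⊕{more: &{retry: ⊕{err: Z, ack: end, done: Z}, done: !Str.end}, retry: ?Unit.!Str.Z, ok: !Unit.⊕{ok: Z, stop: end, retry: Z}}, err: &{stop: ⊕{retry: !Bool.Z, stop: ⊕{retry: end, more: Z, data: Z}}, ack: &{err: ?Str.Z, done: &{err: end, ack: Z, ok: Z}}}, stop: ?Int.&{data: ?Unit.Z, ok: !Bool.end, stop: ?Unit.Z}}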